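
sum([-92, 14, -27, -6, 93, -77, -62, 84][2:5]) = 60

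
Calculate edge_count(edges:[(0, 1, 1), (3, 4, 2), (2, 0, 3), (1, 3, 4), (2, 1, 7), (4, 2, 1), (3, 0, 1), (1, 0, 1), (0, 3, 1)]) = 9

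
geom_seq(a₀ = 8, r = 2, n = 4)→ a_0 = 8*2^0 = 8
a_1 = 8*2^1 = 16
a_2 = 8*2^2 = 32
...
= [8, 16, 32, 64]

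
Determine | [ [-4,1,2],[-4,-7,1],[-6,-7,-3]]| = (1)*(-4)*det([[-7, 1], [-7, -3]]) + (-1)*(1)*det([[-4, 1], [-6, -3]]) + (1)*(2)*det([[-4, -7], [-6, -7]])
= -112 + -18 + -28
= -158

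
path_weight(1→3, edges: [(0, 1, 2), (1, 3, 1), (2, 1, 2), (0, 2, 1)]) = 1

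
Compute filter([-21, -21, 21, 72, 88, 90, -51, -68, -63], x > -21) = [21, 72, 88, 90]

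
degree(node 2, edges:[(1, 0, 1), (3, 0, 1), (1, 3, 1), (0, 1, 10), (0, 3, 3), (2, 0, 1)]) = incident: (2,0)
= 1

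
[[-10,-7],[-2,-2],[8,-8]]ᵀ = [[-10, -2, 8], [-7, -2, -8]]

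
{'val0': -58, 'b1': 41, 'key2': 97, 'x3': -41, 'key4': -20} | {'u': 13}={'val0': -58, 'b1': 41, 'key2': 97, 'x3': -41, 'key4': -20, 'u': 13}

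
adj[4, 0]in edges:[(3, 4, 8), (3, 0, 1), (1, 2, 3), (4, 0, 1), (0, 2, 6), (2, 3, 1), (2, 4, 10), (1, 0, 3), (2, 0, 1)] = 1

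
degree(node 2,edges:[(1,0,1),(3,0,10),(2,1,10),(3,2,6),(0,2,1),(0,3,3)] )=3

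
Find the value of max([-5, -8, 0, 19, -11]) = 19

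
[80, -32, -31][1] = -32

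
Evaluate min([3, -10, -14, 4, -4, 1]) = -14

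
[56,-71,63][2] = 63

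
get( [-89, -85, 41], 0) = -89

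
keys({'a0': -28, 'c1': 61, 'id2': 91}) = ['a0', 'c1', 'id2']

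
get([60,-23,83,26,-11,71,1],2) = 83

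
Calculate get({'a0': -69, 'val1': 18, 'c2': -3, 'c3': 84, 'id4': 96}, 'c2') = -3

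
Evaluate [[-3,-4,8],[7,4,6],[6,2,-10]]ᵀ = [[-3, 7, 6], [-4, 4, 2], [8, 6, -10]]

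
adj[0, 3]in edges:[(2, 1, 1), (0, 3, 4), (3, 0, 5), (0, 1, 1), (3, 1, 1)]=4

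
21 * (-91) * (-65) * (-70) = -8695050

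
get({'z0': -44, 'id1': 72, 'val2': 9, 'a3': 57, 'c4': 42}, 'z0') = -44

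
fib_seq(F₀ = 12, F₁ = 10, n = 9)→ F_2 = F_1 + F_0 = 22
F_3 = F_2 + F_1 = 32
F_4 = F_3 + F_2 = 54
...
= [12, 10, 22, 32, 54, 86, 140, 226, 366]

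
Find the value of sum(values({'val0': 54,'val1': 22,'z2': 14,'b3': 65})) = 155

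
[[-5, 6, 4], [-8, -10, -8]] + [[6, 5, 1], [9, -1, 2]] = [[1, 11, 5], [1, -11, -6]]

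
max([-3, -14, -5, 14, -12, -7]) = 14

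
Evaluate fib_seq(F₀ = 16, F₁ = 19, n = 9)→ [16, 19, 35, 54, 89, 143, 232, 375, 607]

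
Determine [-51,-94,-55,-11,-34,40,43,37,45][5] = 40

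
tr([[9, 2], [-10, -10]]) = -1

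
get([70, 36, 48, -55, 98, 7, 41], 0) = 70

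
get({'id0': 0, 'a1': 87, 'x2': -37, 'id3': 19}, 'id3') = 19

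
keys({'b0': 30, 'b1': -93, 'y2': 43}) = ['b0', 'b1', 'y2']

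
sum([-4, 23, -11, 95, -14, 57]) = 146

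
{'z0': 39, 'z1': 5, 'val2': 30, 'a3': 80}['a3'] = 80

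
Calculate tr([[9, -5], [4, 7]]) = diagonal: 9 + 7
= 16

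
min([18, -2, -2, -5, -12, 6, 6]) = -12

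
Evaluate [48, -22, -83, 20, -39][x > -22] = keep x where x > -22: 48✓, -22✗, -83✗, 20✓, -39✗
= [48, 20]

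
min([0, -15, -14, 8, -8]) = -15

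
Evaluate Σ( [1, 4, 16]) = 1 + 4 + 16
= 21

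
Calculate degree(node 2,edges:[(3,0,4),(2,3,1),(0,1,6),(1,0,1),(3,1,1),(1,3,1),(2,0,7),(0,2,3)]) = incident: (2,3), (2,0), (0,2)
= 3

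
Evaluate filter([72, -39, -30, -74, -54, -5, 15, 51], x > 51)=[72]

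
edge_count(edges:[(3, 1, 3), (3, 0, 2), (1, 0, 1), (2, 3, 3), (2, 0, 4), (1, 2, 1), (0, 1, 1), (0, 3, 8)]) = 8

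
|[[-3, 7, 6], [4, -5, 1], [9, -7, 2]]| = 118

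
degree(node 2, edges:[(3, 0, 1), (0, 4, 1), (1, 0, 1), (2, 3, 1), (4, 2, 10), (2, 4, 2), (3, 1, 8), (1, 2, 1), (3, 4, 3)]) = incident: (2,3), (4,2), (2,4), (1,2)
= 4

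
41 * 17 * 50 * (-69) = -2404650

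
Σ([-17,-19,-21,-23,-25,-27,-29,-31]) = (-17) + (-19) + (-21) + (-23) + (-25) + (-27) + (-29) + (-31)
= -192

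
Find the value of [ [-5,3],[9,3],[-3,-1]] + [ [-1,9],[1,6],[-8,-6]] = [[-6, 12], [10, 9], [-11, -7]]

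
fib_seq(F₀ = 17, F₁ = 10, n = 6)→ F_2 = F_1 + F_0 = 27
F_3 = F_2 + F_1 = 37
F_4 = F_3 + F_2 = 64
...
= [17, 10, 27, 37, 64, 101]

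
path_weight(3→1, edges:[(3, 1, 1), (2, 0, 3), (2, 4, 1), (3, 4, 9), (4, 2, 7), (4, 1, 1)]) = 1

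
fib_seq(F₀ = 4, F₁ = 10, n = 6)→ F_2 = F_1 + F_0 = 14
F_3 = F_2 + F_1 = 24
F_4 = F_3 + F_2 = 38
...
= [4, 10, 14, 24, 38, 62]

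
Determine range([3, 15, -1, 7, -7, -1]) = 22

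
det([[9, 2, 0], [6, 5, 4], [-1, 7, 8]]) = (1)*(9)*det([[5, 4], [7, 8]]) + (-1)*(2)*det([[6, 4], [-1, 8]]) + (1)*(0)*det([[6, 5], [-1, 7]])
= 108 + -104 + 0
= 4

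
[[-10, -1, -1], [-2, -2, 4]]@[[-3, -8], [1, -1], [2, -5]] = C[0][0] = (-10)*(-3) + (-1)*(1) + (-1)*(2) = 27
C[0][1] = (-10)*(-8) + (-1)*(-1) + (-1)*(-5) = 86
C[1][0] = (-2)*(-3) + (-2)*(1) + (4)*(2) = 12
C[1][1] = (-2)*(-8) + (-2)*(-1) + (4)*(-5) = -2
= [[27, 86], [12, -2]]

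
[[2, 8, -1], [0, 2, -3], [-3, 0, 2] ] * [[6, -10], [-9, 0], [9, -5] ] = [[-69, -15], [-45, 15], [0, 20]]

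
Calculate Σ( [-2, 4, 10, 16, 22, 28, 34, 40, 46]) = (-2) + 4 + 10 + 16 + 22 + 28 + 34 + 40 + 46
= 198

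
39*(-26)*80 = -81120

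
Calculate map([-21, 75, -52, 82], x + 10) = -21+10=-11, 75+10=85, -52+10=-42, 82+10=92
= [-11, 85, -42, 92]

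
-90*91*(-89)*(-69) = -50294790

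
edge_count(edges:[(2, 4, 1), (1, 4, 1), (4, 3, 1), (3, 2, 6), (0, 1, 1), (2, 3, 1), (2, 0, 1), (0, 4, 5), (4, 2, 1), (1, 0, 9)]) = 10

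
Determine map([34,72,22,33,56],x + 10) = 34+10=44, 72+10=82, 22+10=32, 33+10=43, 56+10=66
= [44, 82, 32, 43, 66]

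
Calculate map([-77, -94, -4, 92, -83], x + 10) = -77+10=-67, -94+10=-84, -4+10=6, 92+10=102, -83+10=-73
= [-67, -84, 6, 102, -73]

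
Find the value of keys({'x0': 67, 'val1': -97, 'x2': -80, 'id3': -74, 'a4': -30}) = ['x0', 'val1', 'x2', 'id3', 'a4']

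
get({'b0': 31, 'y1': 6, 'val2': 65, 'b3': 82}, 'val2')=65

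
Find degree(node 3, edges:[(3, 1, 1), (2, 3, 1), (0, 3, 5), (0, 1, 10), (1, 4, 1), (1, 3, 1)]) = 4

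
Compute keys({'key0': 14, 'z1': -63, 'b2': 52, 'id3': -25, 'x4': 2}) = ['key0', 'z1', 'b2', 'id3', 'x4']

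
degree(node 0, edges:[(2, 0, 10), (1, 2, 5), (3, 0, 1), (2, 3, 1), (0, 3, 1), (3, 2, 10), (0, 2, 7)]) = 4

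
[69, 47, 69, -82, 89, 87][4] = 89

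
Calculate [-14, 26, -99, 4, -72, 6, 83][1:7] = [26, -99, 4, -72, 6, 83]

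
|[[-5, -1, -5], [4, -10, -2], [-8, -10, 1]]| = 738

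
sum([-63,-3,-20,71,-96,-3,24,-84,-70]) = (-63) + (-3) + (-20) + 71 + (-96) + (-3) + 24 + (-84) + (-70)
= -244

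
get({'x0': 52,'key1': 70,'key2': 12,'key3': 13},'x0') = 52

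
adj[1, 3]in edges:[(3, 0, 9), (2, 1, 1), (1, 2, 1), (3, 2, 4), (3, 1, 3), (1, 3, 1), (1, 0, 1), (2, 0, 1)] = 1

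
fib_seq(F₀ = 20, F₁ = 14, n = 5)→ [20, 14, 34, 48, 82]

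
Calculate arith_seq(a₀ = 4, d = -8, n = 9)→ a_0 = 4 + 0*-8 = 4
a_1 = 4 + 1*-8 = -4
a_2 = 4 + 2*-8 = -12
...
= [4, -4, -12, -20, -28, -36, -44, -52, -60]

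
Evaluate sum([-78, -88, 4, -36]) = (-78) + (-88) + 4 + (-36)
= -198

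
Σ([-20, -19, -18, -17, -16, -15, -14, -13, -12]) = (-20) + (-19) + (-18) + (-17) + (-16) + (-15) + (-14) + (-13) + (-12)
= -144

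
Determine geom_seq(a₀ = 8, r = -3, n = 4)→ [8, -24, 72, -216]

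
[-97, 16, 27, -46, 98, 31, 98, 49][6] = 98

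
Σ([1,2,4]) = 1 + 2 + 4
= 7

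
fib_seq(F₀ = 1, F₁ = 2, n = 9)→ F_2 = F_1 + F_0 = 3
F_3 = F_2 + F_1 = 5
F_4 = F_3 + F_2 = 8
...
= [1, 2, 3, 5, 8, 13, 21, 34, 55]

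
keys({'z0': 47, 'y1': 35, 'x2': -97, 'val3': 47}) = ['z0', 'y1', 'x2', 'val3']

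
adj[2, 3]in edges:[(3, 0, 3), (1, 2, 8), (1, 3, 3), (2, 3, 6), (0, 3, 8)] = 6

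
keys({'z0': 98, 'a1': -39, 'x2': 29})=['z0', 'a1', 'x2']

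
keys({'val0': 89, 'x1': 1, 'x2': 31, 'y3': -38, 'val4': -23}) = ['val0', 'x1', 'x2', 'y3', 'val4']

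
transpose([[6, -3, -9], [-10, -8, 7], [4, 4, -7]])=[[6, -10, 4], [-3, -8, 4], [-9, 7, -7]]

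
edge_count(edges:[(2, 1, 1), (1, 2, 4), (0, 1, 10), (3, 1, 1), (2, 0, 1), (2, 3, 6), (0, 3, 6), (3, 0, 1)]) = 8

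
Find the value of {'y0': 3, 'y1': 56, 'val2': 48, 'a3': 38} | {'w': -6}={'y0': 3, 'y1': 56, 'val2': 48, 'a3': 38, 'w': -6}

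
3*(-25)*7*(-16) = 8400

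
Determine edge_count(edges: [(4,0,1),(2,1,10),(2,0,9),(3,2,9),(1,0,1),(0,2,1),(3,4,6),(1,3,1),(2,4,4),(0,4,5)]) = 10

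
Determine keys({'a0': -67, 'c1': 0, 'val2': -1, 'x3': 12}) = ['a0', 'c1', 'val2', 'x3']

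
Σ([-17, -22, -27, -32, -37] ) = -135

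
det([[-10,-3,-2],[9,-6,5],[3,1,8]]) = 647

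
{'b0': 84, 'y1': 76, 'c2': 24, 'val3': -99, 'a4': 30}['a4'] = 30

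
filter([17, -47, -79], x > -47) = keep x where x > -47: 17✓, -47✗, -79✗
= [17]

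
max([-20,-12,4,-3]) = 4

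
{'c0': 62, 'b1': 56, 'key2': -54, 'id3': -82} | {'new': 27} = {'c0': 62, 'b1': 56, 'key2': -54, 'id3': -82, 'new': 27}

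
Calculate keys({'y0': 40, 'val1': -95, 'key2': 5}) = ['y0', 'val1', 'key2']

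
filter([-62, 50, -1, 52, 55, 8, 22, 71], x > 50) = [52, 55, 71]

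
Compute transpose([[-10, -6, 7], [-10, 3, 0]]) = [[-10, -10], [-6, 3], [7, 0]]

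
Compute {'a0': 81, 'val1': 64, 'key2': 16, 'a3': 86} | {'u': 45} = {'a0': 81, 'val1': 64, 'key2': 16, 'a3': 86, 'u': 45}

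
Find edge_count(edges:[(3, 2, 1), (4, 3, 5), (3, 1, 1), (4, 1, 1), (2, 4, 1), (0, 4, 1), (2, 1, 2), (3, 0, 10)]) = 8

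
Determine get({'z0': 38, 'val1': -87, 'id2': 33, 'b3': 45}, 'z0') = 38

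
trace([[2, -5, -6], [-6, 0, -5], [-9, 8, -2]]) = diagonal: 2 + 0 + (-2)
= 0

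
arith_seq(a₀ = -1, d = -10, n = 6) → [-1, -11, -21, -31, -41, -51]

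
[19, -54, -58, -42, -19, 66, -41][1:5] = [-54, -58, -42, -19]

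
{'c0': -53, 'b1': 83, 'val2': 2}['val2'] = 2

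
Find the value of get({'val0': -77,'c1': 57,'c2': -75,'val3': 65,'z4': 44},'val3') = 65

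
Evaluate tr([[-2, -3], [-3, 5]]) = diagonal: (-2) + 5
= 3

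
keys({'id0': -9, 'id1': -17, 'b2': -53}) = ['id0', 'id1', 'b2']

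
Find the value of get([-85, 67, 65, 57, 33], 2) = 65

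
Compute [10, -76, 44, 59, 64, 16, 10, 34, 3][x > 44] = [59, 64]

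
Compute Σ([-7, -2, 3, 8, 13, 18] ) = (-7) + (-2) + 3 + 8 + 13 + 18
= 33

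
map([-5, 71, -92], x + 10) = [5, 81, -82]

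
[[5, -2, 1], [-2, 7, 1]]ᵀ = [[5, -2], [-2, 7], [1, 1]]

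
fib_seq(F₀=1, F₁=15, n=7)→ [1, 15, 16, 31, 47, 78, 125]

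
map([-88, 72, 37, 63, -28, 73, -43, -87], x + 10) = -88+10=-78, 72+10=82, 37+10=47, 63+10=73, -28+10=-18, 73+10=83, -43+10=-33, -87+10=-77
= [-78, 82, 47, 73, -18, 83, -33, -77]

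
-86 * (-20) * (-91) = -156520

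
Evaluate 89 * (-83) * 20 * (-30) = 4432200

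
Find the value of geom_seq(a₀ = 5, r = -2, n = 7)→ a_0 = 5*(-2)^0 = 5
a_1 = 5*(-2)^1 = -10
a_2 = 5*(-2)^2 = 20
...
= [5, -10, 20, -40, 80, -160, 320]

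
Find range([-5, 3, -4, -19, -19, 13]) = 32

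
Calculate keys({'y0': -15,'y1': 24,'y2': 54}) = ['y0', 'y1', 'y2']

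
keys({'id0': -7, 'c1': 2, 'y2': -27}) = ['id0', 'c1', 'y2']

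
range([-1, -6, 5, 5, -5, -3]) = 11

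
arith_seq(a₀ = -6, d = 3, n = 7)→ a_0 = -6 + 0*3 = -6
a_1 = -6 + 1*3 = -3
a_2 = -6 + 2*3 = 0
...
= [-6, -3, 0, 3, 6, 9, 12]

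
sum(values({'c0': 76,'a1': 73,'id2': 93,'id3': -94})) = 76 + 73 + 93 + (-94)
= 148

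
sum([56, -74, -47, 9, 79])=23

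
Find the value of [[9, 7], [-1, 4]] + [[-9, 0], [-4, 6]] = [[0, 7], [-5, 10]]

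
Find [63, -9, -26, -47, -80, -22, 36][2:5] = [-26, -47, -80]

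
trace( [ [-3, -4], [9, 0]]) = -3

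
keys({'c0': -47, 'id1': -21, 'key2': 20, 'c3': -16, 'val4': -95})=['c0', 'id1', 'key2', 'c3', 'val4']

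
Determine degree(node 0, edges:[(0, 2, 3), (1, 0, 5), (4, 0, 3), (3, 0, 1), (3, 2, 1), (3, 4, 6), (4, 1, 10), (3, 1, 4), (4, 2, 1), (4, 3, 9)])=4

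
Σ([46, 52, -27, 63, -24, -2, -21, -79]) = 46 + 52 + (-27) + 63 + (-24) + (-2) + (-21) + (-79)
= 8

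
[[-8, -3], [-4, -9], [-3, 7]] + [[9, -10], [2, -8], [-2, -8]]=[[1, -13], [-2, -17], [-5, -1]]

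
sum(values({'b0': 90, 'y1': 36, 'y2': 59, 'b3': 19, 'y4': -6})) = 198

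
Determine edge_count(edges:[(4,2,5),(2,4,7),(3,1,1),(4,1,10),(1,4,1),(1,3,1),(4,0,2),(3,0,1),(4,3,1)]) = 9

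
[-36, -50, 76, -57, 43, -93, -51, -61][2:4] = [76, -57]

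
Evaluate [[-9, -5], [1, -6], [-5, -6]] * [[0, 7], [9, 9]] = [[-45, -108], [-54, -47], [-54, -89]]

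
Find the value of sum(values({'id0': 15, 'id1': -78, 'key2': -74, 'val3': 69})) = -68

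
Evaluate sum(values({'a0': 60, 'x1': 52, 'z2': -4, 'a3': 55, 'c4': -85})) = 78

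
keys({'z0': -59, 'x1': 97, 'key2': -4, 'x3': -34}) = ['z0', 'x1', 'key2', 'x3']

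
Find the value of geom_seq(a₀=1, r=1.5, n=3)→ [1.0, 1.5, 2.25]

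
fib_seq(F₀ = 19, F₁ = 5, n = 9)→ F_2 = F_1 + F_0 = 24
F_3 = F_2 + F_1 = 29
F_4 = F_3 + F_2 = 53
...
= [19, 5, 24, 29, 53, 82, 135, 217, 352]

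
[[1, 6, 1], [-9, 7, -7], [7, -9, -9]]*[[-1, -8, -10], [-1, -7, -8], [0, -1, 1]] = [[-7, -51, -57], [2, 30, 27], [2, 16, -7]]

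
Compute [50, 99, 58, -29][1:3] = [99, 58]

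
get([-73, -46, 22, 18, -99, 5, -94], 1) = -46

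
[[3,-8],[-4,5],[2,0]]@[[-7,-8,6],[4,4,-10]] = C[0][0] = (3)*(-7) + (-8)*(4) = -53
C[0][1] = (3)*(-8) + (-8)*(4) = -56
C[0][2] = (3)*(6) + (-8)*(-10) = 98
C[1][0] = (-4)*(-7) + (5)*(4) = 48
C[1][1] = (-4)*(-8) + (5)*(4) = 52
C[1][2] = (-4)*(6) + (5)*(-10) = -74
... (3 more cells)
= [[-53, -56, 98], [48, 52, -74], [-14, -16, 12]]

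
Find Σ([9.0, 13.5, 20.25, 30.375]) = 73.125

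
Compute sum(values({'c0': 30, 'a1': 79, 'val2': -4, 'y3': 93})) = 30 + 79 + (-4) + 93
= 198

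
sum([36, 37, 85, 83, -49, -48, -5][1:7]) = 103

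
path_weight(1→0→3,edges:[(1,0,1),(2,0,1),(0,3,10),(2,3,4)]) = 11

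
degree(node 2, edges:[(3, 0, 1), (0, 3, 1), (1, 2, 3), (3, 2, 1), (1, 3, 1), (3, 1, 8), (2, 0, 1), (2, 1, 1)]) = incident: (1,2), (3,2), (2,0), (2,1)
= 4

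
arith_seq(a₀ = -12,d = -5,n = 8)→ a_0 = -12 + 0*-5 = -12
a_1 = -12 + 1*-5 = -17
a_2 = -12 + 2*-5 = -22
...
= [-12, -17, -22, -27, -32, -37, -42, -47]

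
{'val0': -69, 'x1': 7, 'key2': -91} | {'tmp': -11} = {'val0': -69, 'x1': 7, 'key2': -91, 'tmp': -11}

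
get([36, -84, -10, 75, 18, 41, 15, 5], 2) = -10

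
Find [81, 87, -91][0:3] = [81, 87, -91]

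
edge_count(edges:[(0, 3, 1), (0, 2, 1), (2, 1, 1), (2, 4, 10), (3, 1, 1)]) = 5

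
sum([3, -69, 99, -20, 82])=95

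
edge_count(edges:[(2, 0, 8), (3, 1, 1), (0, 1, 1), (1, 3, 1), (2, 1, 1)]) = 5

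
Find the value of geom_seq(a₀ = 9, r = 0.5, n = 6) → [9.0, 4.5, 2.25, 1.125, 0.5625, 0.28125]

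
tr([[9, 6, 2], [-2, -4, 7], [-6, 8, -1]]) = 4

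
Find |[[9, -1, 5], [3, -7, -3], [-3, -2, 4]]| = -438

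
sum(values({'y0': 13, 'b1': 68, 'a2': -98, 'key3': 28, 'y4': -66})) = -55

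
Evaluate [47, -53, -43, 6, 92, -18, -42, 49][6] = -42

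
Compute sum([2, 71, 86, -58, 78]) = 2 + 71 + 86 + (-58) + 78
= 179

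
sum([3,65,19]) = 87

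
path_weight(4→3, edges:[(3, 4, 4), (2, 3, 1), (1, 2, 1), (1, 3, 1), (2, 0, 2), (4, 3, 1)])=w(4→3)=1
= 1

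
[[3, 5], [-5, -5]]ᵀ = [[3, -5], [5, -5]]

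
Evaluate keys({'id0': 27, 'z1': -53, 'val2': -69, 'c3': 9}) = ['id0', 'z1', 'val2', 'c3']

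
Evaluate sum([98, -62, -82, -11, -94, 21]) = 98 + (-62) + (-82) + (-11) + (-94) + 21
= -130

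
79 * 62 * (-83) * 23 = -9350282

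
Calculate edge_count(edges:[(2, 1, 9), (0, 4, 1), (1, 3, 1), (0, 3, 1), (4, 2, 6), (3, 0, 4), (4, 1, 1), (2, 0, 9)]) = 8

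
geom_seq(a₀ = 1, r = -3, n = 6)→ a_0 = 1*(-3)^0 = 1
a_1 = 1*(-3)^1 = -3
a_2 = 1*(-3)^2 = 9
...
= [1, -3, 9, -27, 81, -243]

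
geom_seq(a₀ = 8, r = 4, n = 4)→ a_0 = 8*4^0 = 8
a_1 = 8*4^1 = 32
a_2 = 8*4^2 = 128
...
= [8, 32, 128, 512]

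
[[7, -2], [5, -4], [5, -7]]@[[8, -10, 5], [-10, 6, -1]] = C[0][0] = (7)*(8) + (-2)*(-10) = 76
C[0][1] = (7)*(-10) + (-2)*(6) = -82
C[0][2] = (7)*(5) + (-2)*(-1) = 37
C[1][0] = (5)*(8) + (-4)*(-10) = 80
C[1][1] = (5)*(-10) + (-4)*(6) = -74
C[1][2] = (5)*(5) + (-4)*(-1) = 29
... (3 more cells)
= [[76, -82, 37], [80, -74, 29], [110, -92, 32]]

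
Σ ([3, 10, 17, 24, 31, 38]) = 3 + 10 + 17 + 24 + 31 + 38
= 123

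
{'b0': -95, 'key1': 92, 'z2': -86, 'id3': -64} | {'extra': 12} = {'b0': -95, 'key1': 92, 'z2': -86, 'id3': -64, 'extra': 12}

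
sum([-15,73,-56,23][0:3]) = slice → [-15, 73, -56]
(-15) + 73 + (-56)
= 2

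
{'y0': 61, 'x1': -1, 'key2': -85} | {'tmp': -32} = {'y0': 61, 'x1': -1, 'key2': -85, 'tmp': -32}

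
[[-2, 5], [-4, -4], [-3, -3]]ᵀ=[[-2, -4, -3], [5, -4, -3]]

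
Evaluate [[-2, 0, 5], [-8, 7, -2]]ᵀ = [[-2, -8], [0, 7], [5, -2]]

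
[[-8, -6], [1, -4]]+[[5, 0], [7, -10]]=[[-3, -6], [8, -14]]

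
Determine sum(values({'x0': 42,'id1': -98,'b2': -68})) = 42 + (-98) + (-68)
= -124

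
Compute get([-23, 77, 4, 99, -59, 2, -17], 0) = -23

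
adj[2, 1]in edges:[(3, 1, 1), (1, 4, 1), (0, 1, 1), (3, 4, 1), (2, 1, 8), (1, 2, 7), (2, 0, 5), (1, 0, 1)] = 8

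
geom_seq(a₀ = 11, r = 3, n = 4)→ [11, 33, 99, 297]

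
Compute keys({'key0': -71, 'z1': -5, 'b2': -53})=['key0', 'z1', 'b2']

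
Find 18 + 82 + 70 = 170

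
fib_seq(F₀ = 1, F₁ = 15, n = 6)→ F_2 = F_1 + F_0 = 16
F_3 = F_2 + F_1 = 31
F_4 = F_3 + F_2 = 47
...
= [1, 15, 16, 31, 47, 78]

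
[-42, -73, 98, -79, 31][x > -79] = keep x where x > -79: -42✓, -73✓, 98✓, -79✗, 31✓
= [-42, -73, 98, 31]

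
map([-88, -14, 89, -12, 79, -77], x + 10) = [-78, -4, 99, -2, 89, -67]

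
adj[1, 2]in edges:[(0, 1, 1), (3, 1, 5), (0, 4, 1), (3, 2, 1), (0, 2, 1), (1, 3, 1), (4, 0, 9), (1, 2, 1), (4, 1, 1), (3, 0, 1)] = 1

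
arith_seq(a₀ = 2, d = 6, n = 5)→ [2, 8, 14, 20, 26]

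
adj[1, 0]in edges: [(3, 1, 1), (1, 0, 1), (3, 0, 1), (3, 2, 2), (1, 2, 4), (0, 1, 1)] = 1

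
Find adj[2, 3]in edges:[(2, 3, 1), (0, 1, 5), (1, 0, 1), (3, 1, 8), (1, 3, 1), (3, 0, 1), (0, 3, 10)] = 1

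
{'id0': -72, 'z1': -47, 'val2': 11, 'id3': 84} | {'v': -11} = {'id0': -72, 'z1': -47, 'val2': 11, 'id3': 84, 'v': -11}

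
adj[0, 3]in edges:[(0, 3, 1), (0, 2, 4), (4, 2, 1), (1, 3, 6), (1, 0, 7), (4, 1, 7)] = 1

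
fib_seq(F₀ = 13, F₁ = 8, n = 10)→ F_2 = F_1 + F_0 = 21
F_3 = F_2 + F_1 = 29
F_4 = F_3 + F_2 = 50
...
= [13, 8, 21, 29, 50, 79, 129, 208, 337, 545]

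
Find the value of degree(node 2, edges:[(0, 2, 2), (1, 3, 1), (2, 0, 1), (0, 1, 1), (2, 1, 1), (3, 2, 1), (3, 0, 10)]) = incident: (0,2), (2,0), (2,1), (3,2)
= 4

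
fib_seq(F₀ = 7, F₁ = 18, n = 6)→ [7, 18, 25, 43, 68, 111]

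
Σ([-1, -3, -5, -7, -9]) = -25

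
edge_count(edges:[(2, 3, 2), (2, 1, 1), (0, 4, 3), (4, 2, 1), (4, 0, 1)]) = 5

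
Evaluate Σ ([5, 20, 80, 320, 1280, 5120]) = 6825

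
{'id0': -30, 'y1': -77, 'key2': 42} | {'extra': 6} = {'id0': -30, 'y1': -77, 'key2': 42, 'extra': 6}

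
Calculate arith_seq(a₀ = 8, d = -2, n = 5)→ a_0 = 8 + 0*-2 = 8
a_1 = 8 + 1*-2 = 6
a_2 = 8 + 2*-2 = 4
...
= [8, 6, 4, 2, 0]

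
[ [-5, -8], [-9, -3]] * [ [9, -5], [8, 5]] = C[0][0] = (-5)*(9) + (-8)*(8) = -109
C[0][1] = (-5)*(-5) + (-8)*(5) = -15
C[1][0] = (-9)*(9) + (-3)*(8) = -105
C[1][1] = (-9)*(-5) + (-3)*(5) = 30
= [[-109, -15], [-105, 30]]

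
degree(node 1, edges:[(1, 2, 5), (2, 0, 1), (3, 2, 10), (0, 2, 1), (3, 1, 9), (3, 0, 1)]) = incident: (1,2), (3,1)
= 2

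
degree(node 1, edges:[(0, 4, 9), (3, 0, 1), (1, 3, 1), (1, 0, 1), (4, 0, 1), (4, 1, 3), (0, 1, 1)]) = 4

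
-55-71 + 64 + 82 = 20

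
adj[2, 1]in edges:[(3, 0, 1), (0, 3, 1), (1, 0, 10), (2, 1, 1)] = 1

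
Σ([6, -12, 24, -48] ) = -30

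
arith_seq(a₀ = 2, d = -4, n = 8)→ a_0 = 2 + 0*-4 = 2
a_1 = 2 + 1*-4 = -2
a_2 = 2 + 2*-4 = -6
...
= [2, -2, -6, -10, -14, -18, -22, -26]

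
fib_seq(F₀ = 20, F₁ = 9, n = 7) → [20, 9, 29, 38, 67, 105, 172]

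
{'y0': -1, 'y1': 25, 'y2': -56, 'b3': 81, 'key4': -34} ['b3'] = 81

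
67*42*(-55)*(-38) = 5881260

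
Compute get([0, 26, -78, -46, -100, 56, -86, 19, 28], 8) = 28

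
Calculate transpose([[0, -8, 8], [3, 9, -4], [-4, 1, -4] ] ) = [[0, 3, -4], [-8, 9, 1], [8, -4, -4]]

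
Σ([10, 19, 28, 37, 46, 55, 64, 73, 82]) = 414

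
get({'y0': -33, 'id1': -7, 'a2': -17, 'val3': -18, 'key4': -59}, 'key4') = -59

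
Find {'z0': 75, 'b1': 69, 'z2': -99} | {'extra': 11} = {'z0': 75, 'b1': 69, 'z2': -99, 'extra': 11}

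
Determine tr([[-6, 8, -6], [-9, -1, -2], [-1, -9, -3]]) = -10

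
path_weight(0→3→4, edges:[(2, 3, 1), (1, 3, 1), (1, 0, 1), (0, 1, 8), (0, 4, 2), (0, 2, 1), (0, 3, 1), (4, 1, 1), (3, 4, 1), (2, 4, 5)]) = 2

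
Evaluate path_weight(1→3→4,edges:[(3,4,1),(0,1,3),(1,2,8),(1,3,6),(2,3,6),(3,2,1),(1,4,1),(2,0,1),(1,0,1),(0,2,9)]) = 7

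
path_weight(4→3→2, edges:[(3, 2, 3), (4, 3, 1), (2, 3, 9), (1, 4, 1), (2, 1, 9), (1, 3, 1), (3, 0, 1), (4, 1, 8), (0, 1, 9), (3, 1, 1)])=w(4→3)=1 + w(3→2)=3
= 4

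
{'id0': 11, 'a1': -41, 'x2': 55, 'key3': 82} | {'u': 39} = {'id0': 11, 'a1': -41, 'x2': 55, 'key3': 82, 'u': 39}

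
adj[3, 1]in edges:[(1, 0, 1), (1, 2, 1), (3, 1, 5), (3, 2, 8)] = 5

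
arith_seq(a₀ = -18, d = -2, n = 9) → [-18, -20, -22, -24, -26, -28, -30, -32, -34]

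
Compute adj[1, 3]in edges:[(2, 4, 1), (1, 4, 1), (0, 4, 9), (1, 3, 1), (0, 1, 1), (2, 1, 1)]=1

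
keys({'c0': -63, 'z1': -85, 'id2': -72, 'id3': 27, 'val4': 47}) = ['c0', 'z1', 'id2', 'id3', 'val4']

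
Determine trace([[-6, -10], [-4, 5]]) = diagonal: (-6) + 5
= -1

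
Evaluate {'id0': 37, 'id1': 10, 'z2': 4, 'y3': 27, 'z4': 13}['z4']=13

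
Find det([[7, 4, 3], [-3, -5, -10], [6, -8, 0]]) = (1)*(7)*det([[-5, -10], [-8, 0]]) + (-1)*(4)*det([[-3, -10], [6, 0]]) + (1)*(3)*det([[-3, -5], [6, -8]])
= -560 + -240 + 162
= -638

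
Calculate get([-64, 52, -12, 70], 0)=-64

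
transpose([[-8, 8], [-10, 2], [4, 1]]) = [[-8, -10, 4], [8, 2, 1]]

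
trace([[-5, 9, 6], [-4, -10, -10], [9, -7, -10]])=-25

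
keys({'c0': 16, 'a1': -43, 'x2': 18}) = ['c0', 'a1', 'x2']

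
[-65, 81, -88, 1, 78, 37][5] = 37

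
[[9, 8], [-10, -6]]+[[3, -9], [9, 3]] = [[12, -1], [-1, -3]]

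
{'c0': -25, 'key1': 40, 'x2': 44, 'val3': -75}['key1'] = 40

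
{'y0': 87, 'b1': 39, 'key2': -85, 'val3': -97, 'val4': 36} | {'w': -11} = {'y0': 87, 'b1': 39, 'key2': -85, 'val3': -97, 'val4': 36, 'w': -11}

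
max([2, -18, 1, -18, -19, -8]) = 2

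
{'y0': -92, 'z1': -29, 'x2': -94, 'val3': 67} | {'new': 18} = {'y0': -92, 'z1': -29, 'x2': -94, 'val3': 67, 'new': 18}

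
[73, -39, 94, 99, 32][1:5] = [-39, 94, 99, 32]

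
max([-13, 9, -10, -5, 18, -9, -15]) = 18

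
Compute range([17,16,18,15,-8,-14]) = 32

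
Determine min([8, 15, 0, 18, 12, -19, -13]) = -19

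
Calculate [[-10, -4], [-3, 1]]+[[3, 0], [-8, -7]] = [[-7, -4], [-11, -6]]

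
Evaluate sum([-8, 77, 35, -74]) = 30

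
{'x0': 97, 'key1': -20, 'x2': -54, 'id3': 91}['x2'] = -54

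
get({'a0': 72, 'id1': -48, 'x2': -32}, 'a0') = 72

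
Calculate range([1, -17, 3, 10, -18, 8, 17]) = 35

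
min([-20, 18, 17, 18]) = -20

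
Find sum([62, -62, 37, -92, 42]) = -13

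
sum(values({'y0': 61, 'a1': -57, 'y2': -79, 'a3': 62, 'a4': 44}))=61 + (-57) + (-79) + 62 + 44
= 31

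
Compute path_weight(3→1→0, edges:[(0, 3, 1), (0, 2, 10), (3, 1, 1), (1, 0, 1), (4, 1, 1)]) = w(3→1)=1 + w(1→0)=1
= 2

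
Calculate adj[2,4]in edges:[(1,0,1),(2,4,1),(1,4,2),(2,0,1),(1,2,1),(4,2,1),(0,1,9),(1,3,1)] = 1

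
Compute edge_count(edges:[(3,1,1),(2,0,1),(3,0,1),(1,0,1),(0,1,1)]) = 5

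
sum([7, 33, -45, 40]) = 35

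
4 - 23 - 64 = -83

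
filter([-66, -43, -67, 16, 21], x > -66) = [-43, 16, 21]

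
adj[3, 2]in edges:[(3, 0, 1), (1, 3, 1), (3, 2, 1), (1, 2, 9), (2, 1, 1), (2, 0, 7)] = 1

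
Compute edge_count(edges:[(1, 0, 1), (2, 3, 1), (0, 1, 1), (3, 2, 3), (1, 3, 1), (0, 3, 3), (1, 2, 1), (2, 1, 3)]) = 8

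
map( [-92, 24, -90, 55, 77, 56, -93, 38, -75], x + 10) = -92+10=-82, 24+10=34, -90+10=-80, 55+10=65, 77+10=87, 56+10=66, -93+10=-83, 38+10=48, -75+10=-65
= [-82, 34, -80, 65, 87, 66, -83, 48, -65]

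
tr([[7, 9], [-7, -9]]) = diagonal: 7 + (-9)
= -2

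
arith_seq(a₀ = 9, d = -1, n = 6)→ [9, 8, 7, 6, 5, 4]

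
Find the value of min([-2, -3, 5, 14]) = -3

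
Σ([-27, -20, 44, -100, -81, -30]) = (-27) + (-20) + 44 + (-100) + (-81) + (-30)
= -214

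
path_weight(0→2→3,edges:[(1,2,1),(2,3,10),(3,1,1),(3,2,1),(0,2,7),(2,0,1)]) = 17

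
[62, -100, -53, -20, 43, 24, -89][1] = -100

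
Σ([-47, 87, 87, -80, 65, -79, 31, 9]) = 73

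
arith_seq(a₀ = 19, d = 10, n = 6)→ a_0 = 19 + 0*10 = 19
a_1 = 19 + 1*10 = 29
a_2 = 19 + 2*10 = 39
...
= [19, 29, 39, 49, 59, 69]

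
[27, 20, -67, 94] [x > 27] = [94]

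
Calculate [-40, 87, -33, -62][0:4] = [-40, 87, -33, -62]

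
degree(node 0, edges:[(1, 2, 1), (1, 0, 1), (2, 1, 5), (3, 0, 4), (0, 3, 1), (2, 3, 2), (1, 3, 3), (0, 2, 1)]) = 4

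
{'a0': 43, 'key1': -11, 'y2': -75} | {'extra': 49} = {'a0': 43, 'key1': -11, 'y2': -75, 'extra': 49}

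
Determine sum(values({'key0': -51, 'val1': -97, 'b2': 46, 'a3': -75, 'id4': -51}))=(-51) + (-97) + 46 + (-75) + (-51)
= -228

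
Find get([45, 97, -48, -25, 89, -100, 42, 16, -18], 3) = -25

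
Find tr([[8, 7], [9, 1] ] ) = diagonal: 8 + 1
= 9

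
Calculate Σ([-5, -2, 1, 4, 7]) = 5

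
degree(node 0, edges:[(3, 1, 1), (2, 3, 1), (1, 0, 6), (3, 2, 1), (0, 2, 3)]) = 2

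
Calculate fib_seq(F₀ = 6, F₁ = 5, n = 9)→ F_2 = F_1 + F_0 = 11
F_3 = F_2 + F_1 = 16
F_4 = F_3 + F_2 = 27
...
= [6, 5, 11, 16, 27, 43, 70, 113, 183]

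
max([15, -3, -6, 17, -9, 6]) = 17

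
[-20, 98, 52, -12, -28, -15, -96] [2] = 52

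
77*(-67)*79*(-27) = 11004147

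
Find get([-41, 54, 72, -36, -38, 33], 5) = 33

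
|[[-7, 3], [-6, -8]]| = (-7)*(-8) - (3)*(-6)
= 74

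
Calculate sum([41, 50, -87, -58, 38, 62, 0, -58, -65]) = -77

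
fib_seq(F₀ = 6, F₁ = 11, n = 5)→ [6, 11, 17, 28, 45]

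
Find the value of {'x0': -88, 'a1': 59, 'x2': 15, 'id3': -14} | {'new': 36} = {'x0': -88, 'a1': 59, 'x2': 15, 'id3': -14, 'new': 36}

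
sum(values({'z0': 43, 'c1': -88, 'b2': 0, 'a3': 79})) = 34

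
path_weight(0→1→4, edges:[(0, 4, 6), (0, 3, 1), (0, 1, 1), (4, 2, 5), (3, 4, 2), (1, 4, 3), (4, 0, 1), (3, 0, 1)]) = 4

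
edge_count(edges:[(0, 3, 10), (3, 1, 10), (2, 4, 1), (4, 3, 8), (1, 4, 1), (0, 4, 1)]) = 6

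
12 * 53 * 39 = 24804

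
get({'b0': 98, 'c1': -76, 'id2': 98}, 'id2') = 98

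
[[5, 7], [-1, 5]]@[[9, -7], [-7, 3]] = [[-4, -14], [-44, 22]]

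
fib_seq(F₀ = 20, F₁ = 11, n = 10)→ F_2 = F_1 + F_0 = 31
F_3 = F_2 + F_1 = 42
F_4 = F_3 + F_2 = 73
...
= [20, 11, 31, 42, 73, 115, 188, 303, 491, 794]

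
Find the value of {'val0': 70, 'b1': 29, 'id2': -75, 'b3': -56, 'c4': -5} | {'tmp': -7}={'val0': 70, 'b1': 29, 'id2': -75, 'b3': -56, 'c4': -5, 'tmp': -7}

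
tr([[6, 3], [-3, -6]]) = diagonal: 6 + (-6)
= 0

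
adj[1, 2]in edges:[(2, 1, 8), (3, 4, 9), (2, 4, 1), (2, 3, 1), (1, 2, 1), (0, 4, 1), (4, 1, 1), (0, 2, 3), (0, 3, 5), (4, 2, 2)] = 1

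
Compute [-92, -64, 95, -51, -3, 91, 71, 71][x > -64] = [95, -51, -3, 91, 71, 71]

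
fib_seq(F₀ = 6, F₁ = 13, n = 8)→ [6, 13, 19, 32, 51, 83, 134, 217]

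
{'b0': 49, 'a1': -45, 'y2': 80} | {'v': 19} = {'b0': 49, 'a1': -45, 'y2': 80, 'v': 19}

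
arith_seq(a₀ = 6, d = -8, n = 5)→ a_0 = 6 + 0*-8 = 6
a_1 = 6 + 1*-8 = -2
a_2 = 6 + 2*-8 = -10
...
= [6, -2, -10, -18, -26]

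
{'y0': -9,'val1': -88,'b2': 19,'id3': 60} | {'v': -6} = {'y0': -9, 'val1': -88, 'b2': 19, 'id3': 60, 'v': -6}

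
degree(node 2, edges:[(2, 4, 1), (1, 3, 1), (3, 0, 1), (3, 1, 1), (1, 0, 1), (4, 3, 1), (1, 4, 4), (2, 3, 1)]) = incident: (2,4), (2,3)
= 2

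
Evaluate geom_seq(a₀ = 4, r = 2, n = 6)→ [4, 8, 16, 32, 64, 128]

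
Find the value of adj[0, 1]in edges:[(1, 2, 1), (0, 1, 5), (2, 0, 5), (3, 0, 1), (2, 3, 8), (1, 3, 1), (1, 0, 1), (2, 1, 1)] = 5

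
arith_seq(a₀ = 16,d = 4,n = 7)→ [16, 20, 24, 28, 32, 36, 40]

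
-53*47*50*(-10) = 1245500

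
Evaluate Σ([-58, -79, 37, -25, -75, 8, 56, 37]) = -99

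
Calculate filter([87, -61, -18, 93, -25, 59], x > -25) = keep x where x > -25: 87✓, -61✗, -18✓, 93✓, -25✗, 59✓
= [87, -18, 93, 59]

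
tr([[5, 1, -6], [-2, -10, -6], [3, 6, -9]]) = diagonal: 5 + (-10) + (-9)
= -14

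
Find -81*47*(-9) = 34263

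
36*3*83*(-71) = -636444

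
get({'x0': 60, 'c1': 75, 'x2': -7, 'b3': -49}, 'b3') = -49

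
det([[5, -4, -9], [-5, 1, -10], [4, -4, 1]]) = -199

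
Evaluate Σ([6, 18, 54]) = 78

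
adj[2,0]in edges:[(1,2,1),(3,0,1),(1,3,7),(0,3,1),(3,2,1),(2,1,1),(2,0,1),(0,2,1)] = 1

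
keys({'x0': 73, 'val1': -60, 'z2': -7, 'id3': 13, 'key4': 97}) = ['x0', 'val1', 'z2', 'id3', 'key4']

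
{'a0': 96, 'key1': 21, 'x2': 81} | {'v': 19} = {'a0': 96, 'key1': 21, 'x2': 81, 'v': 19}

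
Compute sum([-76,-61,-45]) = (-76) + (-61) + (-45)
= -182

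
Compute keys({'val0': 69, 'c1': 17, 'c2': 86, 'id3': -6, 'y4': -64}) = ['val0', 'c1', 'c2', 'id3', 'y4']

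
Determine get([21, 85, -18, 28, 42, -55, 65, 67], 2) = -18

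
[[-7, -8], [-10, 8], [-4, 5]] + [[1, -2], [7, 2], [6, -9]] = [[-6, -10], [-3, 10], [2, -4]]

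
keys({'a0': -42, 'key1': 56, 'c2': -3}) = ['a0', 'key1', 'c2']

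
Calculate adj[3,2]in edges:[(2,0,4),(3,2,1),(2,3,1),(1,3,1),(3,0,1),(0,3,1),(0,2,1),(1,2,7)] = 1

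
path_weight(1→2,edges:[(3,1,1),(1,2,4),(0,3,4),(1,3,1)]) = w(1→2)=4
= 4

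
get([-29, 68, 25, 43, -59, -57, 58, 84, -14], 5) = -57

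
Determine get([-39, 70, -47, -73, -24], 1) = 70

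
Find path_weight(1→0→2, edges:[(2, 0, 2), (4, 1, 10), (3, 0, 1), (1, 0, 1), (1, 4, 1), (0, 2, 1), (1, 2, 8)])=2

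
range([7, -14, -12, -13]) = 21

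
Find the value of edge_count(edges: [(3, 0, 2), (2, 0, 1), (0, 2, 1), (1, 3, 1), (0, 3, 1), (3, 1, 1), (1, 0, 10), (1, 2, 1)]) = 8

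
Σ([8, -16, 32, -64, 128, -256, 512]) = 344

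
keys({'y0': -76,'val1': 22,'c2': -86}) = ['y0', 'val1', 'c2']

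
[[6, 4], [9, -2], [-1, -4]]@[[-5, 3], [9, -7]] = C[0][0] = (6)*(-5) + (4)*(9) = 6
C[0][1] = (6)*(3) + (4)*(-7) = -10
C[1][0] = (9)*(-5) + (-2)*(9) = -63
C[1][1] = (9)*(3) + (-2)*(-7) = 41
C[2][0] = (-1)*(-5) + (-4)*(9) = -31
C[2][1] = (-1)*(3) + (-4)*(-7) = 25
= [[6, -10], [-63, 41], [-31, 25]]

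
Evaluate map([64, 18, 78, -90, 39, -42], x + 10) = 64+10=74, 18+10=28, 78+10=88, -90+10=-80, 39+10=49, -42+10=-32
= [74, 28, 88, -80, 49, -32]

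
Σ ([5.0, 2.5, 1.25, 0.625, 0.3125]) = 5.0 + 2.5 + 1.25 + 0.625 + 0.3125
= 9.6875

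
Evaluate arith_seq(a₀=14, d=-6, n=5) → a_0 = 14 + 0*-6 = 14
a_1 = 14 + 1*-6 = 8
a_2 = 14 + 2*-6 = 2
...
= [14, 8, 2, -4, -10]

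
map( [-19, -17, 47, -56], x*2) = -19*2=-38, -17*2=-34, 47*2=94, -56*2=-112
= [-38, -34, 94, -112]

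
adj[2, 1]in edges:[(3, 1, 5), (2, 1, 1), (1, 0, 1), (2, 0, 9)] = 1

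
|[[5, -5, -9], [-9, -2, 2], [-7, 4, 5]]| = 205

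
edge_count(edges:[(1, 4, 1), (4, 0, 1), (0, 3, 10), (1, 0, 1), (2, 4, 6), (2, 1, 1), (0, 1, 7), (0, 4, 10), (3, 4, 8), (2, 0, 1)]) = 10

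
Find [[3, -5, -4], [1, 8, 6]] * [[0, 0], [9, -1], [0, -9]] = C[0][0] = (3)*(0) + (-5)*(9) + (-4)*(0) = -45
C[0][1] = (3)*(0) + (-5)*(-1) + (-4)*(-9) = 41
C[1][0] = (1)*(0) + (8)*(9) + (6)*(0) = 72
C[1][1] = (1)*(0) + (8)*(-1) + (6)*(-9) = -62
= [[-45, 41], [72, -62]]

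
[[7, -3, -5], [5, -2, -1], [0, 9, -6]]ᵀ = [[7, 5, 0], [-3, -2, 9], [-5, -1, -6]]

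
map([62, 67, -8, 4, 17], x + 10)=62+10=72, 67+10=77, -8+10=2, 4+10=14, 17+10=27
= [72, 77, 2, 14, 27]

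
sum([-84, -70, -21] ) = -175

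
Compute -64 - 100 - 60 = -224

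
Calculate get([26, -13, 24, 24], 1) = -13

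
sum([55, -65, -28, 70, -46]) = -14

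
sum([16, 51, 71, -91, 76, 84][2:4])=slice → [71, -91]
71 + (-91)
= -20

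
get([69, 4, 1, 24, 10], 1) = 4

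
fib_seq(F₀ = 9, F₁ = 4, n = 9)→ F_2 = F_1 + F_0 = 13
F_3 = F_2 + F_1 = 17
F_4 = F_3 + F_2 = 30
...
= [9, 4, 13, 17, 30, 47, 77, 124, 201]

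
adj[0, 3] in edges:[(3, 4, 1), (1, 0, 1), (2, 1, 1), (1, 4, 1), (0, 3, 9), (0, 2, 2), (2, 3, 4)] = 9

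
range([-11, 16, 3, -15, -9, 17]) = 32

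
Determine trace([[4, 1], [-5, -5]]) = diagonal: 4 + (-5)
= -1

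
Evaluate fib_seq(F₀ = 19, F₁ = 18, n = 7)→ F_2 = F_1 + F_0 = 37
F_3 = F_2 + F_1 = 55
F_4 = F_3 + F_2 = 92
...
= [19, 18, 37, 55, 92, 147, 239]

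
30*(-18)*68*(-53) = 1946160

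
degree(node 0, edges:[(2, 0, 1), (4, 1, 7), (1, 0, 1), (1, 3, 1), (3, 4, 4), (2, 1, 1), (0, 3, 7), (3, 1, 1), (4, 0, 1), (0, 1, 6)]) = 5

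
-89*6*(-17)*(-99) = -898722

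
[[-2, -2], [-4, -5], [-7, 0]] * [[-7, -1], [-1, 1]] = C[0][0] = (-2)*(-7) + (-2)*(-1) = 16
C[0][1] = (-2)*(-1) + (-2)*(1) = 0
C[1][0] = (-4)*(-7) + (-5)*(-1) = 33
C[1][1] = (-4)*(-1) + (-5)*(1) = -1
C[2][0] = (-7)*(-7) + (0)*(-1) = 49
C[2][1] = (-7)*(-1) + (0)*(1) = 7
= [[16, 0], [33, -1], [49, 7]]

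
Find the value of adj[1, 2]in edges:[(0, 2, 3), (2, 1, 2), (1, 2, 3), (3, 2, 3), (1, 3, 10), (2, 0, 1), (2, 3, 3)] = 3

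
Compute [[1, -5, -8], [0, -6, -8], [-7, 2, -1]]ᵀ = [[1, 0, -7], [-5, -6, 2], [-8, -8, -1]]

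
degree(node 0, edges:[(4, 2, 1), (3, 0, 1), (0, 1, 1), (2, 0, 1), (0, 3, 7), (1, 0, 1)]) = 5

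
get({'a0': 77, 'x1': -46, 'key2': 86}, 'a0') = 77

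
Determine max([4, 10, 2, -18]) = 10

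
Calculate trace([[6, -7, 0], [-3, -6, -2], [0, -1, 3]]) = diagonal: 6 + (-6) + 3
= 3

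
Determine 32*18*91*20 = 1048320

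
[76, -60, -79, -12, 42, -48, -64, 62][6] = -64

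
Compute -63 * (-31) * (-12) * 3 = -70308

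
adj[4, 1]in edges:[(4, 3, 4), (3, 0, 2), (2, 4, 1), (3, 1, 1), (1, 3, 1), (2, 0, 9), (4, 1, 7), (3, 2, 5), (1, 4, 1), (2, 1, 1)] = 7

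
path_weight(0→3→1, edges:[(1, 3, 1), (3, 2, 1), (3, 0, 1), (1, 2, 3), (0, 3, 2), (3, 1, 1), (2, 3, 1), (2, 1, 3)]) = 3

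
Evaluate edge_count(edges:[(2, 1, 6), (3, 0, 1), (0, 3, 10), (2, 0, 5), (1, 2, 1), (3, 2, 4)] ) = 6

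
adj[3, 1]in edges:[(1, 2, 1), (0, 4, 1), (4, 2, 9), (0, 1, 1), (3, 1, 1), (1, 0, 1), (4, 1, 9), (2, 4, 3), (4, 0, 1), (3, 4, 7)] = 1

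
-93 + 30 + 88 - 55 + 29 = -1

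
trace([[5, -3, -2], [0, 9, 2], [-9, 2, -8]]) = diagonal: 5 + 9 + (-8)
= 6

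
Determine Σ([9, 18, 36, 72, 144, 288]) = 567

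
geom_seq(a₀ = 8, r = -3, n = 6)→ a_0 = 8*(-3)^0 = 8
a_1 = 8*(-3)^1 = -24
a_2 = 8*(-3)^2 = 72
...
= [8, -24, 72, -216, 648, -1944]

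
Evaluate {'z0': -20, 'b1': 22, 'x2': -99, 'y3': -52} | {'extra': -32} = {'z0': -20, 'b1': 22, 'x2': -99, 'y3': -52, 'extra': -32}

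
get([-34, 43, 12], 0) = -34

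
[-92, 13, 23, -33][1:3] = [13, 23]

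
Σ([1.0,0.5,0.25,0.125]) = 1.0 + 0.5 + 0.25 + 0.125
= 1.875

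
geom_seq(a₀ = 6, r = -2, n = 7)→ a_0 = 6*(-2)^0 = 6
a_1 = 6*(-2)^1 = -12
a_2 = 6*(-2)^2 = 24
...
= [6, -12, 24, -48, 96, -192, 384]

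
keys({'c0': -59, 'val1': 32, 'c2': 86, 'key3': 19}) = ['c0', 'val1', 'c2', 'key3']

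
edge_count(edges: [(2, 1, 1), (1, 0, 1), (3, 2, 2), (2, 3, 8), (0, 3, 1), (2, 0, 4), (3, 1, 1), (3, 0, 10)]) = 8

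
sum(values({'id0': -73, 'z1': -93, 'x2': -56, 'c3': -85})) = -307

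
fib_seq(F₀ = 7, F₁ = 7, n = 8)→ [7, 7, 14, 21, 35, 56, 91, 147]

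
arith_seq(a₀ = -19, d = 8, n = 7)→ a_0 = -19 + 0*8 = -19
a_1 = -19 + 1*8 = -11
a_2 = -19 + 2*8 = -3
...
= [-19, -11, -3, 5, 13, 21, 29]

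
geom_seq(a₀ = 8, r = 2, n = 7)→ [8, 16, 32, 64, 128, 256, 512]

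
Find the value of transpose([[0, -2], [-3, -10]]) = [[0, -3], [-2, -10]]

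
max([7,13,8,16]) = 16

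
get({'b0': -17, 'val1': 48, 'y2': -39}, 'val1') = 48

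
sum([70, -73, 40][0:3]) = 37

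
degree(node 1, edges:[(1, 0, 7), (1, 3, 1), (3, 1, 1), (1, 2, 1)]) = incident: (1,0), (1,3), (3,1), (1,2)
= 4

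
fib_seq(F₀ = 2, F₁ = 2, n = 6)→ F_2 = F_1 + F_0 = 4
F_3 = F_2 + F_1 = 6
F_4 = F_3 + F_2 = 10
...
= [2, 2, 4, 6, 10, 16]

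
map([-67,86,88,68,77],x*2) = [-134, 172, 176, 136, 154]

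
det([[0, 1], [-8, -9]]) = (0)*(-9) - (1)*(-8)
= 8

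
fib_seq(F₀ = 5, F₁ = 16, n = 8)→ [5, 16, 21, 37, 58, 95, 153, 248]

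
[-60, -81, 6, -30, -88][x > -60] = [6, -30]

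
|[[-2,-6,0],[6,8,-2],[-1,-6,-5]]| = (1)*(-2)*det([[8, -2], [-6, -5]]) + (-1)*(-6)*det([[6, -2], [-1, -5]]) + (1)*(0)*det([[6, 8], [-1, -6]])
= 104 + -192 + 0
= -88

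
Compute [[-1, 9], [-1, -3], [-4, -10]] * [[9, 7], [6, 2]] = C[0][0] = (-1)*(9) + (9)*(6) = 45
C[0][1] = (-1)*(7) + (9)*(2) = 11
C[1][0] = (-1)*(9) + (-3)*(6) = -27
C[1][1] = (-1)*(7) + (-3)*(2) = -13
C[2][0] = (-4)*(9) + (-10)*(6) = -96
C[2][1] = (-4)*(7) + (-10)*(2) = -48
= [[45, 11], [-27, -13], [-96, -48]]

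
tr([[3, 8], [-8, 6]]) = diagonal: 3 + 6
= 9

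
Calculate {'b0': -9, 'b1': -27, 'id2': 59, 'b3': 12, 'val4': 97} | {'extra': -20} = {'b0': -9, 'b1': -27, 'id2': 59, 'b3': 12, 'val4': 97, 'extra': -20}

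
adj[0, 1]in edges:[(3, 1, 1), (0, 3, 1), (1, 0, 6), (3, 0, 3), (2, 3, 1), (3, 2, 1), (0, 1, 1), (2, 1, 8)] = 1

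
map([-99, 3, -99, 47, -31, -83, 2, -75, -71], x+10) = -99+10=-89, 3+10=13, -99+10=-89, 47+10=57, -31+10=-21, -83+10=-73, 2+10=12, -75+10=-65, -71+10=-61
= [-89, 13, -89, 57, -21, -73, 12, -65, -61]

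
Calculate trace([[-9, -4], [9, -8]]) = -17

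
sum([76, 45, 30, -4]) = 76 + 45 + 30 + (-4)
= 147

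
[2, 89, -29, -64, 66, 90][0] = 2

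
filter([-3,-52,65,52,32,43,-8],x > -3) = [65, 52, 32, 43]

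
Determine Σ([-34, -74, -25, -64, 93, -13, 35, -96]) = -178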